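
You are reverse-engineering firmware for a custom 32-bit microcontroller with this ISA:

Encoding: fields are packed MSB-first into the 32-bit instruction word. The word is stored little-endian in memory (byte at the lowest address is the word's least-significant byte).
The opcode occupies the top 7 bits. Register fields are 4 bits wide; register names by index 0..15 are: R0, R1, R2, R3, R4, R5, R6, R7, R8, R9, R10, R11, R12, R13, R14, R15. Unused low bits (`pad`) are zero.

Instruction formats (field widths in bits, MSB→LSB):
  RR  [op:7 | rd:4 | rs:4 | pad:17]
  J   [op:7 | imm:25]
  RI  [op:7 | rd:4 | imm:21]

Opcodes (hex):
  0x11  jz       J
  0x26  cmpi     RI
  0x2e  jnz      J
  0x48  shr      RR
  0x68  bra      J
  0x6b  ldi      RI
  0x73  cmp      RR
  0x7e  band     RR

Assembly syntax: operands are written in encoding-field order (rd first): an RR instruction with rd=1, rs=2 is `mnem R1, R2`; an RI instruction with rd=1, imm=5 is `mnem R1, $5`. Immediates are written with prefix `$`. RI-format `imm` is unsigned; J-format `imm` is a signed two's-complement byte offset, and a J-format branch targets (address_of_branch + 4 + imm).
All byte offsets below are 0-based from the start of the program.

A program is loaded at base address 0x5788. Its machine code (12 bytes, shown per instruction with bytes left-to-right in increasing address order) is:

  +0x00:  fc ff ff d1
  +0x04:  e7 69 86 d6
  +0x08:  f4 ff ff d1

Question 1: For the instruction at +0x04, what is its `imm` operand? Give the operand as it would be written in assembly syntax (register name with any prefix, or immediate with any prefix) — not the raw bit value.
[04] e7 69 86 d6 → 0xd68669e7
  opcode bits[31:25]=0x6b: ldi/RI
  rd: (w>>21)&0xf=0x4 → R4
  imm: (w>>0)&0x1fffff=0x669e7 → $420327

$420327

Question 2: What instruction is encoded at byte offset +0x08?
bra $-12

off 0x08: read f4 ff ff d1 as little → 0xd1fffff4
  top 7b → 0x68 → bra [J]
  [24:0] imm=33554420 (s25→-12) = $-12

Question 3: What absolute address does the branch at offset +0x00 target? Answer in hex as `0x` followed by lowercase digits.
0x5788

[00] fc ff ff d1 → 0xd1fffffc
  opcode bits[31:25]=0x68: bra/J
  [24:0] imm=33554428 (s25→-4) = $-4
  target = base 0x5788 + off 0x00 + 4 + imm -4 = 0x5788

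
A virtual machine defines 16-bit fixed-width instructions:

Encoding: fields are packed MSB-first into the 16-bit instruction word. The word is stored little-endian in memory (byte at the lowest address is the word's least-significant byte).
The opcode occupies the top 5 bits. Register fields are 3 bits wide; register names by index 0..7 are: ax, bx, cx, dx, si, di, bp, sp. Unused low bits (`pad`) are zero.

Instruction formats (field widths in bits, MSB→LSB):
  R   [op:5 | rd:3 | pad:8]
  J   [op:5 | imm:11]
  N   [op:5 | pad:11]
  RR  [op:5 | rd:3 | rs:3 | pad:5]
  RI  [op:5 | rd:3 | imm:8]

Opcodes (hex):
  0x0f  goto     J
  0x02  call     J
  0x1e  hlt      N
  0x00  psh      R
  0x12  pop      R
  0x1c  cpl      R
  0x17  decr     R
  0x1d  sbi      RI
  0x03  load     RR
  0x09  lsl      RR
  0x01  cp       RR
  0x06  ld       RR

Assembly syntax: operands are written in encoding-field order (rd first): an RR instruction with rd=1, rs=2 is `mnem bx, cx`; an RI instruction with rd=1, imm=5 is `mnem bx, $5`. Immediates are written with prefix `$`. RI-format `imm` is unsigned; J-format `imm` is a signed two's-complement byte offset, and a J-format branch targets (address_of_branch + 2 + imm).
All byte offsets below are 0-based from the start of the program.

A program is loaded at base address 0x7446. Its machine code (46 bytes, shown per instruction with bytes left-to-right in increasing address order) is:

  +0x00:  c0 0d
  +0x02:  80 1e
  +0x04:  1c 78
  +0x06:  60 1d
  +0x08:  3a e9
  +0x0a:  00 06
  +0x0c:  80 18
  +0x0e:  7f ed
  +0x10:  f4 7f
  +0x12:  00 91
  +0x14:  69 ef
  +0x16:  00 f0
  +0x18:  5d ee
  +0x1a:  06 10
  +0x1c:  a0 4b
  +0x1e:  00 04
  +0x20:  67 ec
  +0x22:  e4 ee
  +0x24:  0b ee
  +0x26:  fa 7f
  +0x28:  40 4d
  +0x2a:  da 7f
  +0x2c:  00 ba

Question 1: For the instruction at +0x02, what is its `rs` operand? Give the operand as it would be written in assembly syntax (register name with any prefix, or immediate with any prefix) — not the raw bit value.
off 0x02: read 80 1e as little → 0x1e80
  opcode bits[15:11]=0x3: load/RR
  rd@[10:8]=0x6 ⇒ bp
  rs@[7:5]=0x4 ⇒ si

si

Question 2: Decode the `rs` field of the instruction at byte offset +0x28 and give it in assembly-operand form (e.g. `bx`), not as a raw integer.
off 0x28: read 40 4d as little → 0x4d40
  op=0x4d40>>11=0x9 ⇒ lsl (RR)
  [10:8] rd=5 = di
  [7:5] rs=2 = cx

cx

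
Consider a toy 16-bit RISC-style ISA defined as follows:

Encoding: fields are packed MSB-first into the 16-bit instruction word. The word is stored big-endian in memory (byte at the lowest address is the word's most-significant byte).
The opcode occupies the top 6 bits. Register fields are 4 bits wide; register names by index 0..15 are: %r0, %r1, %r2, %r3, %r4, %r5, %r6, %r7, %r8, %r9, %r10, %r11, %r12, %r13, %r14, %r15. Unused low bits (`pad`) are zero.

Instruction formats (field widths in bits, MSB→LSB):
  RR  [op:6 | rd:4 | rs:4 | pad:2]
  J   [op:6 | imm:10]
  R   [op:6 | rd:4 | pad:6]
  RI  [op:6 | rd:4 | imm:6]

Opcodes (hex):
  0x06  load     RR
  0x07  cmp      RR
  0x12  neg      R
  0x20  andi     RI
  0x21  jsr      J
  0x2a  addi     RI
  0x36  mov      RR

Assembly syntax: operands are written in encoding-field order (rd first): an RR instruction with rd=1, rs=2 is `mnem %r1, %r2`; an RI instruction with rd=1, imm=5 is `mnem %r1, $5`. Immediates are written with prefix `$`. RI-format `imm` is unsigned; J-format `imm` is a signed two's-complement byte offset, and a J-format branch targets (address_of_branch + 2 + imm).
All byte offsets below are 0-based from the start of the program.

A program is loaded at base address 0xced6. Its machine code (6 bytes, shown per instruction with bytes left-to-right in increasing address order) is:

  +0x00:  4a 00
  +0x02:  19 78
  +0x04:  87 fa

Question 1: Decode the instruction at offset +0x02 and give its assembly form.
[02] 19 78 → 0x1978
  top 6b → 0x6 → load [RR]
  rd: (w>>6)&0xf=0x5 → %r5
  rs: (w>>2)&0xf=0xe → %r14

load %r5, %r14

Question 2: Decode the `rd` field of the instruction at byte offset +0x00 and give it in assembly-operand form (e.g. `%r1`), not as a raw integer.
%r8

[00] 4a 00 → 0x4a00
  opcode bits[15:10]=0x12: neg/R
  rd@[9:6]=0x8 ⇒ %r8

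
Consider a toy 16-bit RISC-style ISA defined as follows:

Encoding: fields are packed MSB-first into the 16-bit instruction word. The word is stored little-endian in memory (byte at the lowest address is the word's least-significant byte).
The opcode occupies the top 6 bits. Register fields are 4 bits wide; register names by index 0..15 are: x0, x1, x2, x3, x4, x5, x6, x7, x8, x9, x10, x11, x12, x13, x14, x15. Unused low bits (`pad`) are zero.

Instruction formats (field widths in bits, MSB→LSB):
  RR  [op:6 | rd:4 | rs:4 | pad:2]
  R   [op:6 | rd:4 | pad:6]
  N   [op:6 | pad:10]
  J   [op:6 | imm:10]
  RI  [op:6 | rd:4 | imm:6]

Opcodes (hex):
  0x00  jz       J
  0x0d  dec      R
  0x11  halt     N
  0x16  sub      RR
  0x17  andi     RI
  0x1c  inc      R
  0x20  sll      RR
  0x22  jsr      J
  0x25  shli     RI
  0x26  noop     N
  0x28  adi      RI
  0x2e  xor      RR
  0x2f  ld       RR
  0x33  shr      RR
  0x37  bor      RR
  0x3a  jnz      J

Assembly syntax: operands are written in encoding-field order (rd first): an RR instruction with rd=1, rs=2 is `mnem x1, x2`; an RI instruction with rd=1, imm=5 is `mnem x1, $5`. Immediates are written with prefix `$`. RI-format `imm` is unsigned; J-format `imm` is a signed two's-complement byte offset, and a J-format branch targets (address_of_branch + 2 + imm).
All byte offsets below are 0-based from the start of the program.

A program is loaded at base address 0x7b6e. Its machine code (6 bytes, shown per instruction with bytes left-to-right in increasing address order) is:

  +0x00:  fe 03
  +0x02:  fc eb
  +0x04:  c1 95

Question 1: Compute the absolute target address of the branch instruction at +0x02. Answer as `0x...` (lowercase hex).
@+02  little-endian(fc eb) = 0xebfc
  op=0xebfc>>10=0x3a ⇒ jnz (J)
  imm@[9:0]=0x3fc (s10→-4) ⇒ $-4
  target = base 0x7b6e + off 0x02 + 2 + imm -4 = 0x7b6e

0x7b6e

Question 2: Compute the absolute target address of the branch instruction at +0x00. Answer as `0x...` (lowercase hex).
0x7b6e

@+00  little-endian(fe 03) = 0x03fe
  op=0x03fe>>10=0x0 ⇒ jz (J)
  imm@[9:0]=0x3fe (s10→-2) ⇒ $-2
  target = base 0x7b6e + off 0x00 + 2 + imm -2 = 0x7b6e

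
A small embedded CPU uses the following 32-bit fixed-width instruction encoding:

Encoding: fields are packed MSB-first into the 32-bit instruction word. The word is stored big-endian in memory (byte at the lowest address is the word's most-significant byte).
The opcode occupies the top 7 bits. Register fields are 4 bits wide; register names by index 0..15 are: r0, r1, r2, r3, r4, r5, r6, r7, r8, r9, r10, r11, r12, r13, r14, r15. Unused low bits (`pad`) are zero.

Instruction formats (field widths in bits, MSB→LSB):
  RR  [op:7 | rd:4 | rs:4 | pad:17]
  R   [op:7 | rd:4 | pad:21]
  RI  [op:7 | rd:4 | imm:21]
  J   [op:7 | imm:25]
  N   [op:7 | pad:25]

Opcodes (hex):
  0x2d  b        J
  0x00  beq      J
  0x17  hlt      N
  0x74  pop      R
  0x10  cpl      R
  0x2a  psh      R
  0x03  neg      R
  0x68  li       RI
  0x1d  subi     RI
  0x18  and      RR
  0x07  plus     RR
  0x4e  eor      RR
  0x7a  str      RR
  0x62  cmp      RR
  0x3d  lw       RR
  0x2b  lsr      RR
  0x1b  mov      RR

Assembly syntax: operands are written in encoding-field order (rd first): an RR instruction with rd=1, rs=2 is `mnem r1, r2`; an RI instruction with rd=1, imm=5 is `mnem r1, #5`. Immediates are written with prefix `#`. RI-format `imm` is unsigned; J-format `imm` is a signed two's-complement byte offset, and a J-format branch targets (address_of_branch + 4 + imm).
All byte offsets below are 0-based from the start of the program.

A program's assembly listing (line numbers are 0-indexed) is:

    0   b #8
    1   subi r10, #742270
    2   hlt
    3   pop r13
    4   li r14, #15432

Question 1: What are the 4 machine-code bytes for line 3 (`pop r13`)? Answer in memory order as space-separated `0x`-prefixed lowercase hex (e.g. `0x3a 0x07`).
0xe9 0xa0 0x00 0x00

line 3 (pop): pack op=0x74:7|rd=13:4|pad=0:21 = 0xe9a00000; big→ e9 a0 00 00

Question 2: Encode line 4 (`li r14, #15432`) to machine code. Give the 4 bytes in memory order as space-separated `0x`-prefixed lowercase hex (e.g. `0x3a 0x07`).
0xd1 0xc0 0x3c 0x48

L4: li op=0x68:7|rd=14:4|imm=15432:21 ⇒ 0xd1c03c48 ⇒ big d1 c0 3c 48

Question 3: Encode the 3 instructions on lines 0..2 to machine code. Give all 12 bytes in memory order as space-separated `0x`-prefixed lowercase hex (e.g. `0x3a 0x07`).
line 0 (b): pack op=0x2d:7|imm=8:25 = 0x5a000008; big→ 5a 00 00 08
line 1 (subi): pack op=0x1d:7|rd=10:4|imm=742270:21 = 0x3b4b537e; big→ 3b 4b 53 7e
line 2 (hlt): pack op=0x17:7|pad=0:25 = 0x2e000000; big→ 2e 00 00 00

0x5a 0x00 0x00 0x08 0x3b 0x4b 0x53 0x7e 0x2e 0x00 0x00 0x00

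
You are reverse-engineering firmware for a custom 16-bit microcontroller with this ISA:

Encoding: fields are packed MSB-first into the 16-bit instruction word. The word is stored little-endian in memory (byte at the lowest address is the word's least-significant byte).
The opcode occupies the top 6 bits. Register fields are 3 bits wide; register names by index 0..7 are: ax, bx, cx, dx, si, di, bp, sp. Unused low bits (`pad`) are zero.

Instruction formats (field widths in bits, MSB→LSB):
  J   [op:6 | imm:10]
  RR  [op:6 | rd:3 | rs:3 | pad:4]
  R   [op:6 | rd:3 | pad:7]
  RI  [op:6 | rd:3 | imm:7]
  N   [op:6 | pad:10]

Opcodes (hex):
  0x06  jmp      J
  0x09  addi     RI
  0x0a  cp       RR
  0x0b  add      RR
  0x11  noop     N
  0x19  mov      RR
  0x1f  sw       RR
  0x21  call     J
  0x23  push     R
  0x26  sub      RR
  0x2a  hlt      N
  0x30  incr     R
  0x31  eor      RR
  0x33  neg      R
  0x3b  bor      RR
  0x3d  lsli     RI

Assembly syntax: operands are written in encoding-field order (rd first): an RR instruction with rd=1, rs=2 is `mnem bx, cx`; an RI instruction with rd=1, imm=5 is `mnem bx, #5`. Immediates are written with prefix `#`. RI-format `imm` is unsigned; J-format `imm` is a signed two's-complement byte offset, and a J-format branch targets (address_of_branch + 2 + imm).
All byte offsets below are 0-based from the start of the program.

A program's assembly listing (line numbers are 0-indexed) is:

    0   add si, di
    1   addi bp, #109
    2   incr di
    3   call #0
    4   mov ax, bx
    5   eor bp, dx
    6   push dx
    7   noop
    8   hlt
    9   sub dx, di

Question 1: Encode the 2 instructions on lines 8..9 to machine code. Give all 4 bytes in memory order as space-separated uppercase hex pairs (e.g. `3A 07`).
00 A8 D0 99

8. hlt fields op=0x2a:6|pad=0:10 → word a800h → 00 a8
9. sub fields op=0x26:6|rd=3:3|rs=5:3|pad=0:4 → word 99d0h → d0 99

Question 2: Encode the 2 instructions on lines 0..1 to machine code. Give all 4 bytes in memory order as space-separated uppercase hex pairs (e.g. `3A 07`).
L0: add op=0xb:6|rd=4:3|rs=5:3|pad=0:4 ⇒ 0x2e50 ⇒ little 50 2e
L1: addi op=0x9:6|rd=6:3|imm=109:7 ⇒ 0x276d ⇒ little 6d 27

50 2E 6D 27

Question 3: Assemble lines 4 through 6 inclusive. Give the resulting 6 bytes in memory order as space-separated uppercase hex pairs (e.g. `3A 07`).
10 64 30 C7 80 8D

line 4 (mov): pack op=0x19:6|rd=0:3|rs=1:3|pad=0:4 = 0x6410; little→ 10 64
line 5 (eor): pack op=0x31:6|rd=6:3|rs=3:3|pad=0:4 = 0xc730; little→ 30 c7
line 6 (push): pack op=0x23:6|rd=3:3|pad=0:7 = 0x8d80; little→ 80 8d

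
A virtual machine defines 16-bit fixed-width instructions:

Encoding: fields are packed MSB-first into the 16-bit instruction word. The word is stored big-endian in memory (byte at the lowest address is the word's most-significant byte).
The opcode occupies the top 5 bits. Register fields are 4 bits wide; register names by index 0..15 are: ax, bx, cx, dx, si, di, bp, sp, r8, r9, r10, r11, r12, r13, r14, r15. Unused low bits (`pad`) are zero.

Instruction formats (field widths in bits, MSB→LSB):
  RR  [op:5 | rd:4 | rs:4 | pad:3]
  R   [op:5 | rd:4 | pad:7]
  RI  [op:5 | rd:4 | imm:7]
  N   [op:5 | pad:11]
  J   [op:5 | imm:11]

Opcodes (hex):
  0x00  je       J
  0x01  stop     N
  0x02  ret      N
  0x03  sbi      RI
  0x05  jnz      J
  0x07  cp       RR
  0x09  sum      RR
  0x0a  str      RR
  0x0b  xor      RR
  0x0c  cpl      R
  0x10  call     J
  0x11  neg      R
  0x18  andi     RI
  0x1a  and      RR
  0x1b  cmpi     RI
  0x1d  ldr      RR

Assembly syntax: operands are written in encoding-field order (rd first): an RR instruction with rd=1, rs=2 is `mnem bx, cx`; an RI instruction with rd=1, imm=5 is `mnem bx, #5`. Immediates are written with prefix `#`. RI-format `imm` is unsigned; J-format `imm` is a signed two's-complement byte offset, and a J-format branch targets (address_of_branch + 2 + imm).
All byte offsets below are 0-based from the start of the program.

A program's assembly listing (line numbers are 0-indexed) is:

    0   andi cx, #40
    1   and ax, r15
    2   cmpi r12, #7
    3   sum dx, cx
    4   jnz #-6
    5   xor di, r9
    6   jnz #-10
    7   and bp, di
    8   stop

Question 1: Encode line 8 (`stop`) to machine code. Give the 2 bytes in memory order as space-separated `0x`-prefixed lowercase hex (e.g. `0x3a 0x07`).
0x08 0x00

L8: stop op=0x1:5|pad=0:11 ⇒ 0x0800 ⇒ big 08 00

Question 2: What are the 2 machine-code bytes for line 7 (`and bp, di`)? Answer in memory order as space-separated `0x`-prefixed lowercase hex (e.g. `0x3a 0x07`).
line 7 (and): pack op=0x1a:5|rd=6:4|rs=5:4|pad=0:3 = 0xd328; big→ d3 28

0xd3 0x28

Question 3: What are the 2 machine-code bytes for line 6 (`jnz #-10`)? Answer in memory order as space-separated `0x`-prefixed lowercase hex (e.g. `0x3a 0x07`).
0x2f 0xf6

line 6 (jnz): pack op=0x5:5|imm=-10:11 = 0x2ff6; big→ 2f f6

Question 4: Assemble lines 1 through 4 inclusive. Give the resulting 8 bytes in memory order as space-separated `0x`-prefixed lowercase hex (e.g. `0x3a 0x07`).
L1: and op=0x1a:5|rd=0:4|rs=15:4|pad=0:3 ⇒ 0xd078 ⇒ big d0 78
L2: cmpi op=0x1b:5|rd=12:4|imm=7:7 ⇒ 0xde07 ⇒ big de 07
L3: sum op=0x9:5|rd=3:4|rs=2:4|pad=0:3 ⇒ 0x4990 ⇒ big 49 90
L4: jnz op=0x5:5|imm=-6:11 ⇒ 0x2ffa ⇒ big 2f fa

0xd0 0x78 0xde 0x07 0x49 0x90 0x2f 0xfa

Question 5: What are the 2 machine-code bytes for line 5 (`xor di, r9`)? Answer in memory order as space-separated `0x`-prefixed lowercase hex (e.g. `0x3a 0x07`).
5. xor fields op=0xb:5|rd=5:4|rs=9:4|pad=0:3 → word 5ac8h → 5a c8

0x5a 0xc8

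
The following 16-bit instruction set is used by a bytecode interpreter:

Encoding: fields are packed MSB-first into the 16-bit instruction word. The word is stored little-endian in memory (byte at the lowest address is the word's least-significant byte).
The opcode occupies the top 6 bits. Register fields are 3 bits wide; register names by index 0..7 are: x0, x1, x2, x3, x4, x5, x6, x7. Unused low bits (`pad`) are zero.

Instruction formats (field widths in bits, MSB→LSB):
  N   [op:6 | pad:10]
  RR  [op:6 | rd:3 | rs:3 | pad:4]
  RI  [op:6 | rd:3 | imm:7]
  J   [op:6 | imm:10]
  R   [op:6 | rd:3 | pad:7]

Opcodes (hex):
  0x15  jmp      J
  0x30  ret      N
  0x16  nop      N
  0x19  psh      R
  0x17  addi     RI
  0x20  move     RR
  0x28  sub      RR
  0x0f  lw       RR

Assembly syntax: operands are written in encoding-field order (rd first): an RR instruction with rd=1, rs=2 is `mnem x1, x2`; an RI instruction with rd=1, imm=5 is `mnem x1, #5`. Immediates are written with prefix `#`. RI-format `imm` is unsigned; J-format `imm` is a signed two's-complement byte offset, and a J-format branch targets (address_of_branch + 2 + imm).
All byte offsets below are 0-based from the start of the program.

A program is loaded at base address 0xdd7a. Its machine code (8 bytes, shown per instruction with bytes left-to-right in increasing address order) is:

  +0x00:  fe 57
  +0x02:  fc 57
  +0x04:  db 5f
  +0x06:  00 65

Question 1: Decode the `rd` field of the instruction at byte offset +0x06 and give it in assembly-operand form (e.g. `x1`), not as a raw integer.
off 0x06: read 00 65 as little → 0x6500
  top 6b → 0x19 → psh [R]
  rd: (w>>7)&0x7=0x2 → x2

x2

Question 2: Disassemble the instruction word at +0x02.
+0x02: fc 57 ⇒ word 0x57fc (little)
  top 6b → 0x15 → jmp [J]
  imm: (w>>0)&0x3ff=0x3fc (s10→-4) → #-4

jmp #-4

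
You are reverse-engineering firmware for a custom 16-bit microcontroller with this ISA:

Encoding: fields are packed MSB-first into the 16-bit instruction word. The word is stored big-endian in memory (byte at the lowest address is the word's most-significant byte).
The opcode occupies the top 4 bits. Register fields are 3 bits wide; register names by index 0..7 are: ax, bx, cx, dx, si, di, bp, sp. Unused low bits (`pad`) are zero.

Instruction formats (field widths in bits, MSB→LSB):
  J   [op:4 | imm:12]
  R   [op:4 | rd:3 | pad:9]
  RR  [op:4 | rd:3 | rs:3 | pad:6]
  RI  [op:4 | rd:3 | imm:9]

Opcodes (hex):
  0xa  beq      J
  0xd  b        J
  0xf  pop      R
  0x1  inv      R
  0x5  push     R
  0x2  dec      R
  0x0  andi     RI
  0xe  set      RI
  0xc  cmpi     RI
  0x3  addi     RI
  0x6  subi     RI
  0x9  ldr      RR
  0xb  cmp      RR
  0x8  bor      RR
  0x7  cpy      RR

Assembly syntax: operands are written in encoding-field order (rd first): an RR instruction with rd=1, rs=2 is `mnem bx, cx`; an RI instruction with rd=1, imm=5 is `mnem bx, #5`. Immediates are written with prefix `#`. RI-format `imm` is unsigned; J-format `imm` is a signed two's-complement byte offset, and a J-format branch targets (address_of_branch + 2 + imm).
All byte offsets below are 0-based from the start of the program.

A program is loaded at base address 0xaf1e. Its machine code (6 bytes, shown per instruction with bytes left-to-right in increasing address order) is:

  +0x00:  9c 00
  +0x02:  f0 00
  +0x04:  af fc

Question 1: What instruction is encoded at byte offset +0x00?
ldr bp, ax

off 0x00: read 9c 00 as big → 0x9c00
  op=0x9c00>>12=0x9 ⇒ ldr (RR)
  rd: (w>>9)&0x7=0x6 → bp
  rs: (w>>6)&0x7=0x0 → ax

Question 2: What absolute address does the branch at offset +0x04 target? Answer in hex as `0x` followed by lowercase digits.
off 0x04: read af fc as big → 0xaffc
  top 4b → 0xa → beq [J]
  imm: (w>>0)&0xfff=0xffc (s12→-4) → #-4
  target = base 0xaf1e + off 0x04 + 2 + imm -4 = 0xaf20

0xaf20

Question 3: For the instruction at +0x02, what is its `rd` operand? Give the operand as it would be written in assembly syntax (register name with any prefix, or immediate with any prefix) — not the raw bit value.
ax

off 0x02: read f0 00 as big → 0xf000
  op=0xf000>>12=0xf ⇒ pop (R)
  [11:9] rd=0 = ax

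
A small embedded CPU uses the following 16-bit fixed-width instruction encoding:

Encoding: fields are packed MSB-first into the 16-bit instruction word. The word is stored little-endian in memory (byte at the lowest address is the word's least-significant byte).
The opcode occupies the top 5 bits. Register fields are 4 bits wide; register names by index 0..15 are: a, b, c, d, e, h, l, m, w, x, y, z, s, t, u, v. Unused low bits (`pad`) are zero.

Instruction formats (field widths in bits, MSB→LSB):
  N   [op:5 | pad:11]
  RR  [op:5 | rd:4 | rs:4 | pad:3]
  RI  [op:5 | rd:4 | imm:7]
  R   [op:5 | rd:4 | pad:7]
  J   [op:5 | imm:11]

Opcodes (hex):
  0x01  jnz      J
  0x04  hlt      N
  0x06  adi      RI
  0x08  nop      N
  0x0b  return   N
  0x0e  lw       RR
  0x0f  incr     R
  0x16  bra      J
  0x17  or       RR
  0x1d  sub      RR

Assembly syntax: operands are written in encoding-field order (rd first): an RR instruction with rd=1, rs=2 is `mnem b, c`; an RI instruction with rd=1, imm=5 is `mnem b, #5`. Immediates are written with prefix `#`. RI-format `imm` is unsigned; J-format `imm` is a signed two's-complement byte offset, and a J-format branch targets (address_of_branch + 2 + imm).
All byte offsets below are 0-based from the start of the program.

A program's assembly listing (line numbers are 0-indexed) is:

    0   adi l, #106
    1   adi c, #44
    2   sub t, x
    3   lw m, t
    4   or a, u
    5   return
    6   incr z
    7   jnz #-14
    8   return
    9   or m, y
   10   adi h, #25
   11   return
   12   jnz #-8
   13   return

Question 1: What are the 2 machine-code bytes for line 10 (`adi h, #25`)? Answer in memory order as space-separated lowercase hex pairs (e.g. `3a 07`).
10. adi fields op=0x6:5|rd=5:4|imm=25:7 → word 3299h → 99 32

99 32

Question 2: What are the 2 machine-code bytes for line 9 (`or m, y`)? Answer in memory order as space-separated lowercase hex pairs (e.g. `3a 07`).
d0 bb

line 9 (or): pack op=0x17:5|rd=7:4|rs=10:4|pad=0:3 = 0xbbd0; little→ d0 bb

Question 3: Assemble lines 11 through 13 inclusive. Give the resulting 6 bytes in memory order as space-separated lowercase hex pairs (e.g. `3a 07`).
11. return fields op=0xb:5|pad=0:11 → word 5800h → 00 58
12. jnz fields op=0x1:5|imm=-8:11 → word 0ff8h → f8 0f
13. return fields op=0xb:5|pad=0:11 → word 5800h → 00 58

00 58 f8 0f 00 58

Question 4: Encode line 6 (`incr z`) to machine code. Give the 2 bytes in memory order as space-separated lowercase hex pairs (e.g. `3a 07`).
80 7d

L6: incr op=0xf:5|rd=11:4|pad=0:7 ⇒ 0x7d80 ⇒ little 80 7d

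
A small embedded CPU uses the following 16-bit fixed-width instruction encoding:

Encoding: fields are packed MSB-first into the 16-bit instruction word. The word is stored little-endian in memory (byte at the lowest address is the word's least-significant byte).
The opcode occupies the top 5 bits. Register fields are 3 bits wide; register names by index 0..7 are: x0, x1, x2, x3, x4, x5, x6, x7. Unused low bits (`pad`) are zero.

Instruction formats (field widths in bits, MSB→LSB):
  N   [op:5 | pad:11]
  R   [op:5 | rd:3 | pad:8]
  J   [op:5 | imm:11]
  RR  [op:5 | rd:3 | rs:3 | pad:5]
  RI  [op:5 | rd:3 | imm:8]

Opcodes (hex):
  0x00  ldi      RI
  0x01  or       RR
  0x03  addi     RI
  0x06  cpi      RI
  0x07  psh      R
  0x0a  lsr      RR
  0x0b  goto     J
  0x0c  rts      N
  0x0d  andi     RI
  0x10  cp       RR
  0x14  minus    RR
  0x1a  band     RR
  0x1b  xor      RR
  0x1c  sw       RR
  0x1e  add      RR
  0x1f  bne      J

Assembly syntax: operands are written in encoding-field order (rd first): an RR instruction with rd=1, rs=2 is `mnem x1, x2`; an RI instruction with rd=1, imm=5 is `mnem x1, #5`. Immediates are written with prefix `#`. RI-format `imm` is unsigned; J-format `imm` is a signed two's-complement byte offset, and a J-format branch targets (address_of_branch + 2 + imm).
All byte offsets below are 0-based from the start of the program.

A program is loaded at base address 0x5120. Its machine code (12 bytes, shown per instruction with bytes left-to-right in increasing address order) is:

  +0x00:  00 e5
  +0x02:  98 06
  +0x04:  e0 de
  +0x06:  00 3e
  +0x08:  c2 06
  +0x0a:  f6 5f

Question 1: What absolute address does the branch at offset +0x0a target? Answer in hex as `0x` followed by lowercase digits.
0x5122

[0a] f6 5f → 0x5ff6
  opcode bits[15:11]=0xb: goto/J
  imm: (w>>0)&0x7ff=0x7f6 (s11→-10) → #-10
  target = base 0x5120 + off 0x0a + 2 + imm -10 = 0x5122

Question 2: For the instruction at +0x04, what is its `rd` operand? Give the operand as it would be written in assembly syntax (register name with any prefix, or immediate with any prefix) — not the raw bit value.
x6

off 0x04: read e0 de as little → 0xdee0
  top 5b → 0x1b → xor [RR]
  rd: (w>>8)&0x7=0x6 → x6
  rs: (w>>5)&0x7=0x7 → x7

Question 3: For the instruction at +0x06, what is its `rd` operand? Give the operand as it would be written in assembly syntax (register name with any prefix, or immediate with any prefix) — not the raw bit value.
x6

+0x06: 00 3e ⇒ word 0x3e00 (little)
  op=0x3e00>>11=0x7 ⇒ psh (R)
  rd@[10:8]=0x6 ⇒ x6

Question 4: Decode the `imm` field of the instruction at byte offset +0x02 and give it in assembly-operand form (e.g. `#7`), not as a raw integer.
off 0x02: read 98 06 as little → 0x0698
  top 5b → 0x0 → ldi [RI]
  rd@[10:8]=0x6 ⇒ x6
  imm@[7:0]=0x98 ⇒ #152

#152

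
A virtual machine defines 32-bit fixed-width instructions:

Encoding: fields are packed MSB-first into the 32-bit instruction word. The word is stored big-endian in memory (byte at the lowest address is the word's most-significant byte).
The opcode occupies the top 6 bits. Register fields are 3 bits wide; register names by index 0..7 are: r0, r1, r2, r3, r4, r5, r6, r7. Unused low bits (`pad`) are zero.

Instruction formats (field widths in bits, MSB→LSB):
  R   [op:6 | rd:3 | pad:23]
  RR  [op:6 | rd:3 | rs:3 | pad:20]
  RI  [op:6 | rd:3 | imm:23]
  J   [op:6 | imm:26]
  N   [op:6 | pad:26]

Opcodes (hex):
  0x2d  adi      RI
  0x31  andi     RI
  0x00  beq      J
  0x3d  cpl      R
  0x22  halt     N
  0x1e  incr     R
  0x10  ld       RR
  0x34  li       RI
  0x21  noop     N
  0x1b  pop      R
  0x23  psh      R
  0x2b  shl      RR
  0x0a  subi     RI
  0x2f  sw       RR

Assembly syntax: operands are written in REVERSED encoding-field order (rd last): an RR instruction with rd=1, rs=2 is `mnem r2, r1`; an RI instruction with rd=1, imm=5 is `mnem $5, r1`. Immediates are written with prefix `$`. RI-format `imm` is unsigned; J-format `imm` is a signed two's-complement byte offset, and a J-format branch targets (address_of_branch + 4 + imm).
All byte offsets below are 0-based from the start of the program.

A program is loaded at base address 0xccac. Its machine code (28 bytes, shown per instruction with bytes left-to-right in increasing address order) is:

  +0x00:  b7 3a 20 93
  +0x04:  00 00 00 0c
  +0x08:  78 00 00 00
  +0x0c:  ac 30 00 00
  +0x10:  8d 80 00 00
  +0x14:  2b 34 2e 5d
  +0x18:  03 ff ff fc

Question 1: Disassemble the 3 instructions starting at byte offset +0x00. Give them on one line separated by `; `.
@+00  big-endian(b7 3a 20 93) = 0xb73a2093
  opcode bits[31:26]=0x2d: adi/RI
  rd@[25:23]=0x6 ⇒ r6
  imm@[22:0]=0x3a2093 ⇒ $3809427
@+04  big-endian(00 00 00 0c) = 0x0000000c
  opcode bits[31:26]=0x0: beq/J
  imm@[25:0]=0xc ⇒ $12
@+08  big-endian(78 00 00 00) = 0x78000000
  opcode bits[31:26]=0x1e: incr/R
  rd@[25:23]=0x0 ⇒ r0

adi $3809427, r6; beq $12; incr r0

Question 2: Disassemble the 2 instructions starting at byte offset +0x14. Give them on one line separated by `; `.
subi $3419741, r6; beq $-4

+0x14: 2b 34 2e 5d ⇒ word 0x2b342e5d (big)
  op=0x2b342e5d>>26=0xa ⇒ subi (RI)
  [25:23] rd=6 = r6
  [22:0] imm=3419741 = $3419741
+0x18: 03 ff ff fc ⇒ word 0x03fffffc (big)
  op=0x03fffffc>>26=0x0 ⇒ beq (J)
  [25:0] imm=67108860 (s26→-4) = $-4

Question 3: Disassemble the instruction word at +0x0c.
shl r3, r0

off 0x0c: read ac 30 00 00 as big → 0xac300000
  op=0xac300000>>26=0x2b ⇒ shl (RR)
  [25:23] rd=0 = r0
  [22:20] rs=3 = r3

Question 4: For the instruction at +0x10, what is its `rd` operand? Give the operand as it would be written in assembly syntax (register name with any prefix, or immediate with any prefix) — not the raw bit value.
r3

[10] 8d 80 00 00 → 0x8d800000
  top 6b → 0x23 → psh [R]
  rd@[25:23]=0x3 ⇒ r3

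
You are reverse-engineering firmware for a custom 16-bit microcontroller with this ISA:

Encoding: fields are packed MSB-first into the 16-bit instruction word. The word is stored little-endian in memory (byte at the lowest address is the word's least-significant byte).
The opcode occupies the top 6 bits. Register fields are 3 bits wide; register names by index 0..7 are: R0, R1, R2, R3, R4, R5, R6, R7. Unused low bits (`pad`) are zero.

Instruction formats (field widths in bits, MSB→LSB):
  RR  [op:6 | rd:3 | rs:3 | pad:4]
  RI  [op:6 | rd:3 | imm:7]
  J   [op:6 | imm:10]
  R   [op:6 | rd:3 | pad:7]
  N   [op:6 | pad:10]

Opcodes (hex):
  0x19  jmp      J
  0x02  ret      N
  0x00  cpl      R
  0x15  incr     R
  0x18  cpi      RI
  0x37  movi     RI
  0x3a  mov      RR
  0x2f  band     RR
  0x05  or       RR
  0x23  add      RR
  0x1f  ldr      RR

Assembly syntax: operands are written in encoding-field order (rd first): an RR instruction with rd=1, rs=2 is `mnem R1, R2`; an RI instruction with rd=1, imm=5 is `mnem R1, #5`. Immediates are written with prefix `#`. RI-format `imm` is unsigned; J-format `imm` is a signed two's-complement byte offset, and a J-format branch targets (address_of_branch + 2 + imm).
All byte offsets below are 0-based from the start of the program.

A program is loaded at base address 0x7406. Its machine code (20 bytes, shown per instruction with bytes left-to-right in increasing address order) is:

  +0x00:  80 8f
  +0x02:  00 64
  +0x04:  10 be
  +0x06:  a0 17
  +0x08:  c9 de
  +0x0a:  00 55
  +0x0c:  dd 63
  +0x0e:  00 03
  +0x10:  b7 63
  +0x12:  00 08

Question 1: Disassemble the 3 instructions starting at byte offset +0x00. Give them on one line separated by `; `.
off 0x00: read 80 8f as little → 0x8f80
  op=0x8f80>>10=0x23 ⇒ add (RR)
  rd: (w>>7)&0x7=0x7 → R7
  rs: (w>>4)&0x7=0x0 → R0
off 0x02: read 00 64 as little → 0x6400
  op=0x6400>>10=0x19 ⇒ jmp (J)
  imm: (w>>0)&0x3ff=0x0 → #0
off 0x04: read 10 be as little → 0xbe10
  op=0xbe10>>10=0x2f ⇒ band (RR)
  rd: (w>>7)&0x7=0x4 → R4
  rs: (w>>4)&0x7=0x1 → R1

add R7, R0; jmp #0; band R4, R1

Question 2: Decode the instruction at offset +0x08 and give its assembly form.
movi R5, #73

+0x08: c9 de ⇒ word 0xdec9 (little)
  opcode bits[15:10]=0x37: movi/RI
  rd: (w>>7)&0x7=0x5 → R5
  imm: (w>>0)&0x7f=0x49 → #73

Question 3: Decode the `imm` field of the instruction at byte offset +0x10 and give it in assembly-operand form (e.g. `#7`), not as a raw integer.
#55

@+10  little-endian(b7 63) = 0x63b7
  top 6b → 0x18 → cpi [RI]
  rd: (w>>7)&0x7=0x7 → R7
  imm: (w>>0)&0x7f=0x37 → #55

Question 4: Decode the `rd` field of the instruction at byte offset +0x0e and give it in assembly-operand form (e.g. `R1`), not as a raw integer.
off 0x0e: read 00 03 as little → 0x0300
  opcode bits[15:10]=0x0: cpl/R
  rd: (w>>7)&0x7=0x6 → R6

R6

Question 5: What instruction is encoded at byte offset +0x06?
@+06  little-endian(a0 17) = 0x17a0
  op=0x17a0>>10=0x5 ⇒ or (RR)
  rd: (w>>7)&0x7=0x7 → R7
  rs: (w>>4)&0x7=0x2 → R2

or R7, R2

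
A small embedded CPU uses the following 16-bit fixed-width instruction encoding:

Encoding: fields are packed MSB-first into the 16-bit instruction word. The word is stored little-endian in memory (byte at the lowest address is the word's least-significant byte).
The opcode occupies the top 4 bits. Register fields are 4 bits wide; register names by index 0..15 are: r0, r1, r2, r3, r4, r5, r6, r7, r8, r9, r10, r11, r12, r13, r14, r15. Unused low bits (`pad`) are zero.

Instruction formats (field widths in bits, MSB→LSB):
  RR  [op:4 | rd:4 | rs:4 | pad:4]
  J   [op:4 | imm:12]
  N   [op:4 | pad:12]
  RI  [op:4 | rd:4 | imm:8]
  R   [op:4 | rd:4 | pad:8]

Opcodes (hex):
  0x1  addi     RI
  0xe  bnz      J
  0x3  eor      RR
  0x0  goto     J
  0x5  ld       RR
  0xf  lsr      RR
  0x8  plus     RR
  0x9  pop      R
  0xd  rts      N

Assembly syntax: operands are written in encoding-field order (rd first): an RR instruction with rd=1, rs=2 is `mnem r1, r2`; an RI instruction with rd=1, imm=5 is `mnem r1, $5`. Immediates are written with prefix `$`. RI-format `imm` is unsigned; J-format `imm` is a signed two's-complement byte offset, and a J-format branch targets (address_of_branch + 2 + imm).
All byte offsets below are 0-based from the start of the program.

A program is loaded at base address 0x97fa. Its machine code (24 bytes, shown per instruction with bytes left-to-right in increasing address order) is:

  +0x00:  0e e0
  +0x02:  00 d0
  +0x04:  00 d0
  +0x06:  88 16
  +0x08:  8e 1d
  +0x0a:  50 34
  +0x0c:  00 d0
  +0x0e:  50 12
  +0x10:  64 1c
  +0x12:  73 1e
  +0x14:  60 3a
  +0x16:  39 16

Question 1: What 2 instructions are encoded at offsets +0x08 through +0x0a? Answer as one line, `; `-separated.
addi r13, $142; eor r4, r5

@+08  little-endian(8e 1d) = 0x1d8e
  top 4b → 0x1 → addi [RI]
  [11:8] rd=13 = r13
  [7:0] imm=142 = $142
@+0a  little-endian(50 34) = 0x3450
  top 4b → 0x3 → eor [RR]
  [11:8] rd=4 = r4
  [7:4] rs=5 = r5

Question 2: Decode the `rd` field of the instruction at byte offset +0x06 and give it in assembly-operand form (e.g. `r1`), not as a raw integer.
+0x06: 88 16 ⇒ word 0x1688 (little)
  opcode bits[15:12]=0x1: addi/RI
  rd@[11:8]=0x6 ⇒ r6
  imm@[7:0]=0x88 ⇒ $136

r6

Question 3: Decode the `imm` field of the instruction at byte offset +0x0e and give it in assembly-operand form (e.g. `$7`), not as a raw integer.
@+0e  little-endian(50 12) = 0x1250
  opcode bits[15:12]=0x1: addi/RI
  [11:8] rd=2 = r2
  [7:0] imm=80 = $80

$80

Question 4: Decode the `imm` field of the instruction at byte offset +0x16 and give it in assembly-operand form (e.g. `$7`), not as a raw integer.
off 0x16: read 39 16 as little → 0x1639
  top 4b → 0x1 → addi [RI]
  rd: (w>>8)&0xf=0x6 → r6
  imm: (w>>0)&0xff=0x39 → $57

$57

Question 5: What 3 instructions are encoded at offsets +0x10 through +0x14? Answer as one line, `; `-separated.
[10] 64 1c → 0x1c64
  opcode bits[15:12]=0x1: addi/RI
  rd@[11:8]=0xc ⇒ r12
  imm@[7:0]=0x64 ⇒ $100
[12] 73 1e → 0x1e73
  opcode bits[15:12]=0x1: addi/RI
  rd@[11:8]=0xe ⇒ r14
  imm@[7:0]=0x73 ⇒ $115
[14] 60 3a → 0x3a60
  opcode bits[15:12]=0x3: eor/RR
  rd@[11:8]=0xa ⇒ r10
  rs@[7:4]=0x6 ⇒ r6

addi r12, $100; addi r14, $115; eor r10, r6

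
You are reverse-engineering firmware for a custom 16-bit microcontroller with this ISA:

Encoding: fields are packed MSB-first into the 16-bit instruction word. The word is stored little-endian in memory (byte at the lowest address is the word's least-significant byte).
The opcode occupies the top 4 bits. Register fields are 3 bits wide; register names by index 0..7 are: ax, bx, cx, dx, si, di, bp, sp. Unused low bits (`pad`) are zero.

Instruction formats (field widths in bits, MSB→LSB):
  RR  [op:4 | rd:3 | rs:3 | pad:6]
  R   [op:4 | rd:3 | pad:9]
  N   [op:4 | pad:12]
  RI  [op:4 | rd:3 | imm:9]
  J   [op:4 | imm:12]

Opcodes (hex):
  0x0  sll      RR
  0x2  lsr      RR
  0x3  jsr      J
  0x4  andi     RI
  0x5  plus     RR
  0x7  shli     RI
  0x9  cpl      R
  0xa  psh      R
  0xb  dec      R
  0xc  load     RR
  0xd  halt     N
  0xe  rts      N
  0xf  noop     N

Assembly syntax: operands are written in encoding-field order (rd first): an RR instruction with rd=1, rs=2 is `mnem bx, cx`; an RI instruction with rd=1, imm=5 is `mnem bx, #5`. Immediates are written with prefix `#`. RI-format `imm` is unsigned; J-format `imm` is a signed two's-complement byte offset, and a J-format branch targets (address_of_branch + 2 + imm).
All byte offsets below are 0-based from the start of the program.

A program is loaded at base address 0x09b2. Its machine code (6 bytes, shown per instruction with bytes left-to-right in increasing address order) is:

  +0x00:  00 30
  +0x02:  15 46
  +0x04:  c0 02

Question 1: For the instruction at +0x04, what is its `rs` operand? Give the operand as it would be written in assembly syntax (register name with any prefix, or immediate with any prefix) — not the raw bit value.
dx

[04] c0 02 → 0x02c0
  opcode bits[15:12]=0x0: sll/RR
  rd: (w>>9)&0x7=0x1 → bx
  rs: (w>>6)&0x7=0x3 → dx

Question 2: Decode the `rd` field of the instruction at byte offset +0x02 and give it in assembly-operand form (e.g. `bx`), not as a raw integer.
dx

[02] 15 46 → 0x4615
  opcode bits[15:12]=0x4: andi/RI
  [11:9] rd=3 = dx
  [8:0] imm=21 = #21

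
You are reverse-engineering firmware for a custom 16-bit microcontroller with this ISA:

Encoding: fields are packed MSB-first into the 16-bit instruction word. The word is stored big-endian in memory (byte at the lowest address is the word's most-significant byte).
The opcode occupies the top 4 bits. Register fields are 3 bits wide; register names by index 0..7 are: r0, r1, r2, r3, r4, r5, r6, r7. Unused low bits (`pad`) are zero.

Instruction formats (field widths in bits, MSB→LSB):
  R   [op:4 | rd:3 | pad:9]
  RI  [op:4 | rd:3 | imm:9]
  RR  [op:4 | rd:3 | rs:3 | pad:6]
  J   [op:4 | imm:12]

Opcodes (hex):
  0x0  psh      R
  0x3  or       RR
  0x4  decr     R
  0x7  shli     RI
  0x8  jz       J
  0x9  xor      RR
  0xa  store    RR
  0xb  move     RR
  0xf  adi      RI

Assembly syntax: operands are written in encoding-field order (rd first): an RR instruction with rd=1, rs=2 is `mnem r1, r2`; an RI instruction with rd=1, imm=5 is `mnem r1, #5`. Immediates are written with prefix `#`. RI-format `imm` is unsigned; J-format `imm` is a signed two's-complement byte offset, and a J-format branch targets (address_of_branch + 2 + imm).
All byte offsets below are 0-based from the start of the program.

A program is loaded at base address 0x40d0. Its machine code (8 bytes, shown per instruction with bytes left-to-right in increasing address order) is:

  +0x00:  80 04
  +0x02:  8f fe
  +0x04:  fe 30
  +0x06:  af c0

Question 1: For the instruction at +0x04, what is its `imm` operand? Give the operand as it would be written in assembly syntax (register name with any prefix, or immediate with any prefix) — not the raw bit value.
off 0x04: read fe 30 as big → 0xfe30
  opcode bits[15:12]=0xf: adi/RI
  [11:9] rd=7 = r7
  [8:0] imm=48 = #48

#48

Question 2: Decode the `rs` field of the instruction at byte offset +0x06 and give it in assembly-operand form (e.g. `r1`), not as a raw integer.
off 0x06: read af c0 as big → 0xafc0
  op=0xafc0>>12=0xa ⇒ store (RR)
  [11:9] rd=7 = r7
  [8:6] rs=7 = r7

r7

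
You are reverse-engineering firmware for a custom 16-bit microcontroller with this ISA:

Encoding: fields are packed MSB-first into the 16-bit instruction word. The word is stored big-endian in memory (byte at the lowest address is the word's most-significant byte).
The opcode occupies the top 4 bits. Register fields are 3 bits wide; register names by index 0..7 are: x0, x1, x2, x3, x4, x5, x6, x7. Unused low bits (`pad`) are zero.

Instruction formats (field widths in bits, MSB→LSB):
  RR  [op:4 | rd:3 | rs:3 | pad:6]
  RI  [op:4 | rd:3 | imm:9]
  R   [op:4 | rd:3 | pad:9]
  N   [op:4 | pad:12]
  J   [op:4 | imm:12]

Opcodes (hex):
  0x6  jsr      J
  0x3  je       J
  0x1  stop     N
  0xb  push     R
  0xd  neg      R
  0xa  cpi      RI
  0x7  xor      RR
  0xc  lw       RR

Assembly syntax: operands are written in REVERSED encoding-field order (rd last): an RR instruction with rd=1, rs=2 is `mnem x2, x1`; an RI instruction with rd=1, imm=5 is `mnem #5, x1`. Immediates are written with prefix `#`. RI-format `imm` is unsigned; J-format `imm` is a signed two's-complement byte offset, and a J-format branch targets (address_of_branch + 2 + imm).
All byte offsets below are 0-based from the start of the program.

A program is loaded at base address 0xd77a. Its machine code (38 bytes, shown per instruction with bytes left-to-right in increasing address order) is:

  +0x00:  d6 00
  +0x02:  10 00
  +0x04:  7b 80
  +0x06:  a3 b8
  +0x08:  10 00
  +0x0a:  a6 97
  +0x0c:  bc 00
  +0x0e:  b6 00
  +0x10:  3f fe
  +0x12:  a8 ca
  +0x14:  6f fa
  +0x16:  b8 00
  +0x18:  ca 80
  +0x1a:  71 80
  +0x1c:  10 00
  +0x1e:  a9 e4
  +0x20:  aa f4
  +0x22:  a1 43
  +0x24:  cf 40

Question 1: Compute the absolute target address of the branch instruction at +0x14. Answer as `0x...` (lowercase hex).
@+14  big-endian(6f fa) = 0x6ffa
  opcode bits[15:12]=0x6: jsr/J
  imm@[11:0]=0xffa (s12→-6) ⇒ #-6
  target = base 0xd77a + off 0x14 + 2 + imm -6 = 0xd78a

0xd78a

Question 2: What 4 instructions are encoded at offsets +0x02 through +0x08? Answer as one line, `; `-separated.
stop; xor x6, x5; cpi #440, x1; stop

[02] 10 00 → 0x1000
  top 4b → 0x1 → stop [N]
[04] 7b 80 → 0x7b80
  top 4b → 0x7 → xor [RR]
  rd: (w>>9)&0x7=0x5 → x5
  rs: (w>>6)&0x7=0x6 → x6
[06] a3 b8 → 0xa3b8
  top 4b → 0xa → cpi [RI]
  rd: (w>>9)&0x7=0x1 → x1
  imm: (w>>0)&0x1ff=0x1b8 → #440
[08] 10 00 → 0x1000
  top 4b → 0x1 → stop [N]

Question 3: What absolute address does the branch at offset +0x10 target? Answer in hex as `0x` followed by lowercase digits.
0xd78a

[10] 3f fe → 0x3ffe
  top 4b → 0x3 → je [J]
  imm: (w>>0)&0xfff=0xffe (s12→-2) → #-2
  target = base 0xd77a + off 0x10 + 2 + imm -2 = 0xd78a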